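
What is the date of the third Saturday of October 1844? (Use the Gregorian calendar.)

October 1, 1844 is a Tuesday.
The first Saturday is therefore October 5 (4 days later).
The third Saturday is 5 + 2×7 = October 19.

October 19, 1844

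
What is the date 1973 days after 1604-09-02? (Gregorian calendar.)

+365 (one year) → Sep 2, 1605 (1608 left).
+365 (one year) → Sep 2, 1606 (1243 left).
+365 (one year) → Sep 2, 1607 (878 left).
+366 (one year; includes Feb 29, 1608) → Sep 2, 1608 (512 left).
+365 (one year) → Sep 2, 1609 (147 left).
Sep has 30 days: +29 → Oct 1, 1609 (118 left).
Oct has 31 days: +31 → Nov 1, 1609 (87 left).
Nov has 30 days: +30 → Dec 1, 1609 (57 left).
Dec has 31 days: +31 → Jan 1, 1610 (26 left).
+26 → Jan 27, 1610.

January 27, 1610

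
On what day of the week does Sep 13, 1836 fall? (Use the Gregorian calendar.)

Doomsday rule: the anchor day for the 1800s is Friday. For year 36: 36÷12 = 3 r 0, and 0÷4 = 0, so 3+0+0 = 3.
Friday + 3 ≡ Monday — that's 1836's doomsday.
In September the doomsday date is Sep 5.
Sep 13 is 8 days after Sep 5; 8 mod 7 = 1, so Monday + 1 = Tuesday.

Tuesday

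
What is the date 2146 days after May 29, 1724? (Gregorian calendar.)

+365 (one year) → May 29, 1725 (1781 left).
+365 (one year) → May 29, 1726 (1416 left).
+365 (one year) → May 29, 1727 (1051 left).
+366 (one year; includes Feb 29, 1728) → May 29, 1728 (685 left).
+365 (one year) → May 29, 1729 (320 left).
May has 31 days: +3 → Jun 1, 1729 (317 left).
Jun has 30 days: +30 → Jul 1, 1729 (287 left).
Jul has 31 days: +31 → Aug 1, 1729 (256 left).
Aug has 31 days: +31 → Sep 1, 1729 (225 left).
Sep has 30 days: +30 → Oct 1, 1729 (195 left).
Oct has 31 days: +31 → Nov 1, 1729 (164 left).
Nov has 30 days: +30 → Dec 1, 1729 (134 left).
Dec has 31 days: +31 → Jan 1, 1730 (103 left).
Jan has 31 days: +31 → Feb 1, 1730 (72 left).
Feb has 28 days: +28 → Mar 1, 1730 (44 left).
Mar has 31 days: +31 → Apr 1, 1730 (13 left).
+13 → Apr 14, 1730.

April 14, 1730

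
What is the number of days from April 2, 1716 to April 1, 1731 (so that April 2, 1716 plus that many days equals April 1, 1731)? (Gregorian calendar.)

Apr 2, 1716 → Apr 2, 1717: 365 days.
Apr 2, 1717 → Apr 2, 1718: 365 days.
Apr 2, 1718 → Apr 2, 1719: 365 days.
Apr 2, 1719 → Apr 2, 1720: 366 days (Feb 29, 1720 is in that span).
Apr 2, 1720 → Apr 2, 1721: 365 days.
Apr 2, 1721 → Apr 2, 1722: 365 days.
Apr 2, 1722 → Apr 2, 1723: 365 days.
Apr 2, 1723 → Apr 2, 1724: 366 days (Feb 29, 1724 is in that span).
Apr 2, 1724 → Apr 2, 1725: 365 days.
Apr 2, 1725 → Apr 2, 1726: 365 days.
Apr 2, 1726 → Apr 2, 1727: 365 days.
Apr 2, 1727 → Apr 2, 1728: 366 days (Feb 29, 1728 is in that span).
Apr 2, 1728 → Apr 2, 1729: 365 days.
Apr 2, 1729 → Apr 2, 1730: 365 days.
Apr 2, 1730 → May 2, 1730: 30 days (April has 30).
May 2, 1730 → Jun 2, 1730: 31 days (May has 31).
Jun 2, 1730 → Jul 2, 1730: 30 days (June has 30).
Jul 2, 1730 → Aug 2, 1730: 31 days (July has 31).
Aug 2, 1730 → Sep 2, 1730: 31 days (August has 31).
Sep 2, 1730 → Oct 2, 1730: 30 days (September has 30).
Oct 2, 1730 → Nov 2, 1730: 31 days (October has 31).
Nov 2, 1730 → Dec 2, 1730: 30 days (November has 30).
Dec 2, 1730 → Jan 2, 1731: 31 days (December has 31).
Jan 2, 1731 → Feb 2, 1731: 31 days (January has 31).
Feb 2, 1731 → Mar 2, 1731: 28 days (February has 28).
Mar 2, 1731 → Apr 1, 1731: 30 days.
Total: 5477 days.

5477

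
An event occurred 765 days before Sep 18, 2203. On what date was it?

August 14, 2201

−365 (one year) → Sep 18, 2202 (400 left).
−18 → Aug 31, 2202 (end of Aug, 31 days; 382 left).
−31 → Jul 31, 2202 (end of Jul, 31 days; 351 left).
−31 → Jun 30, 2202 (end of Jun, 30 days; 320 left).
−30 → May 31, 2202 (end of May, 31 days; 290 left).
−31 → Apr 30, 2202 (end of Apr, 30 days; 259 left).
−30 → Mar 31, 2202 (end of Mar, 31 days; 229 left).
−31 → Feb 28, 2202 (end of Feb, 28 days; 198 left).
−28 → Jan 31, 2202 (end of Jan, 31 days; 170 left).
−31 → Dec 31, 2201 (end of Dec, 31 days; 139 left).
−31 → Nov 30, 2201 (end of Nov, 30 days; 108 left).
−30 → Oct 31, 2201 (end of Oct, 31 days; 78 left).
−31 → Sep 30, 2201 (end of Sep, 30 days; 47 left).
−30 → Aug 31, 2201 (end of Aug, 31 days; 17 left).
−17 → Aug 14, 2201.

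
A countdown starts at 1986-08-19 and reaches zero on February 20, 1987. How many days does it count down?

Aug 19, 1986 → Sep 19, 1986: 31 days (August has 31).
Sep 19, 1986 → Oct 19, 1986: 30 days (September has 30).
Oct 19, 1986 → Nov 19, 1986: 31 days (October has 31).
Nov 19, 1986 → Dec 19, 1986: 30 days (November has 30).
Dec 19, 1986 → Jan 19, 1987: 31 days (December has 31).
Jan 19, 1987 → Feb 19, 1987: 31 days (January has 31).
Feb 19, 1987 → Feb 20, 1987: 1 days.
Total: 185 days.

185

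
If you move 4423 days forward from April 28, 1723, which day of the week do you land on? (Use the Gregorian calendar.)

Tuesday

Apr 28, 1723 is a Wednesday.
4423 mod 7 = 6, so 4423 days after a Wednesday is Wednesday + 6 = Tuesday.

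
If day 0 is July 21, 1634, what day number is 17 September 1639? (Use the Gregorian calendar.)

1884

Jul 21, 1634 → Jul 21, 1635: 365 days.
Jul 21, 1635 → Jul 21, 1636: 366 days (Feb 29, 1636 is in that span).
Jul 21, 1636 → Jul 21, 1637: 365 days.
Jul 21, 1637 → Jul 21, 1638: 365 days.
Jul 21, 1638 → Jul 21, 1639: 365 days.
Jul 21, 1639 → Aug 21, 1639: 31 days (July has 31).
Aug 21, 1639 → Sep 17, 1639: 27 days.
Total: 1884 days.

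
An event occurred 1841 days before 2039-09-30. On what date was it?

September 15, 2034

−365 (one year) → Sep 30, 2038 (1476 left).
−365 (one year) → Sep 30, 2037 (1111 left).
−365 (one year) → Sep 30, 2036 (746 left).
−366 (one year; includes Feb 29, 2036) → Sep 30, 2035 (380 left).
−30 → Aug 31, 2035 (end of Aug, 31 days; 350 left).
−31 → Jul 31, 2035 (end of Jul, 31 days; 319 left).
−31 → Jun 30, 2035 (end of Jun, 30 days; 288 left).
−30 → May 31, 2035 (end of May, 31 days; 258 left).
−31 → Apr 30, 2035 (end of Apr, 30 days; 227 left).
−30 → Mar 31, 2035 (end of Mar, 31 days; 197 left).
−31 → Feb 28, 2035 (end of Feb, 28 days; 166 left).
−28 → Jan 31, 2035 (end of Jan, 31 days; 138 left).
−31 → Dec 31, 2034 (end of Dec, 31 days; 107 left).
−31 → Nov 30, 2034 (end of Nov, 30 days; 76 left).
−30 → Oct 31, 2034 (end of Oct, 31 days; 46 left).
−31 → Sep 30, 2034 (end of Sep, 30 days; 15 left).
−15 → Sep 15, 2034.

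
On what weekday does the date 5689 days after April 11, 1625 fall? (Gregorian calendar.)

Wednesday

First find the weekday of Apr 11, 1625. Doomsday rule: the anchor day for the 1600s is Tuesday. For year 25: 25÷12 = 2 r 1, and 1÷4 = 0, so 2+1+0 = 3.
Tuesday + 3 ≡ Friday — that's 1625's doomsday.
In April the doomsday date is Apr 4.
Apr 11 is 7 days after Apr 4; 7 mod 7 = 0, so Friday + 0 = Friday.
5689 mod 7 = 5, so 5689 days after a Friday is Friday + 5 = Wednesday.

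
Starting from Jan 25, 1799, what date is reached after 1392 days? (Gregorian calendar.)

November 18, 1802

+365 (one year) → Jan 25, 1800 (1027 left).
+365 (one year) → Jan 25, 1801 (662 left).
+365 (one year) → Jan 25, 1802 (297 left).
Jan has 31 days: +7 → Feb 1, 1802 (290 left).
Feb has 28 days: +28 → Mar 1, 1802 (262 left).
Mar has 31 days: +31 → Apr 1, 1802 (231 left).
Apr has 30 days: +30 → May 1, 1802 (201 left).
May has 31 days: +31 → Jun 1, 1802 (170 left).
Jun has 30 days: +30 → Jul 1, 1802 (140 left).
Jul has 31 days: +31 → Aug 1, 1802 (109 left).
Aug has 31 days: +31 → Sep 1, 1802 (78 left).
Sep has 30 days: +30 → Oct 1, 1802 (48 left).
Oct has 31 days: +31 → Nov 1, 1802 (17 left).
+17 → Nov 18, 1802.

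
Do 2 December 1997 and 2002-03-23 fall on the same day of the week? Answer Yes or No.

From Dec 2, 1997 to Mar 23, 2002 is 1572 days.
1572 mod 7 = 4, so they are different weekdays.
(Dec 2, 1997 is a Tuesday; Mar 23, 2002 is a Saturday.)

No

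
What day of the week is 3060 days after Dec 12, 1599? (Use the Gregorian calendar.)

Monday

Dec 12, 1599 is a Sunday.
3060 mod 7 = 1, so 3060 days after a Sunday is Sunday + 1 = Monday.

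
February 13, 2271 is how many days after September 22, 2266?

Sep 22, 2266 → Sep 22, 2267: 365 days.
Sep 22, 2267 → Sep 22, 2268: 366 days (Feb 29, 2268 is in that span).
Sep 22, 2268 → Sep 22, 2269: 365 days.
Sep 22, 2269 → Sep 22, 2270: 365 days.
Sep 22, 2270 → Oct 22, 2270: 30 days (September has 30).
Oct 22, 2270 → Nov 22, 2270: 31 days (October has 31).
Nov 22, 2270 → Dec 22, 2270: 30 days (November has 30).
Dec 22, 2270 → Jan 22, 2271: 31 days (December has 31).
Jan 22, 2271 → Feb 13, 2271: 22 days.
Total: 1605 days.

1605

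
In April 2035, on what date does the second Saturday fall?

April 1, 2035 is a Sunday.
The first Saturday is therefore April 7 (6 days later).
The second Saturday is 7 + 1×7 = April 14.

April 14, 2035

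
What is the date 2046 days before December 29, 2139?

−365 (one year) → Dec 29, 2138 (1681 left).
−365 (one year) → Dec 29, 2137 (1316 left).
−365 (one year) → Dec 29, 2136 (951 left).
−366 (one year; includes Feb 29, 2136) → Dec 29, 2135 (585 left).
−365 (one year) → Dec 29, 2134 (220 left).
−29 → Nov 30, 2134 (end of Nov, 30 days; 191 left).
−30 → Oct 31, 2134 (end of Oct, 31 days; 161 left).
−31 → Sep 30, 2134 (end of Sep, 30 days; 130 left).
−30 → Aug 31, 2134 (end of Aug, 31 days; 100 left).
−31 → Jul 31, 2134 (end of Jul, 31 days; 69 left).
−31 → Jun 30, 2134 (end of Jun, 30 days; 38 left).
−30 → May 31, 2134 (end of May, 31 days; 8 left).
−8 → May 23, 2134.

May 23, 2134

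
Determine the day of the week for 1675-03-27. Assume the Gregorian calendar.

Wednesday

Doomsday rule: the anchor day for the 1600s is Tuesday. For year 75: 75÷12 = 6 r 3, and 3÷4 = 0, so 6+3+0 = 9.
Tuesday + 9 ≡ Thursday — that's 1675's doomsday.
In March the doomsday date is Mar 14.
Mar 27 is 13 days after Mar 14; 13 mod 7 = 6, so Thursday + 6 = Wednesday.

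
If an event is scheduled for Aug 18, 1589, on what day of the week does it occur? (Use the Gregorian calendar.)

Friday

Doomsday rule: the anchor day for the 1500s is Wednesday. For year 89: 89÷12 = 7 r 5, and 5÷4 = 1, so 7+5+1 = 13.
Wednesday + 13 ≡ Tuesday — that's 1589's doomsday.
In August the doomsday date is Aug 8.
Aug 18 is 10 days after Aug 8; 10 mod 7 = 3, so Tuesday + 3 = Friday.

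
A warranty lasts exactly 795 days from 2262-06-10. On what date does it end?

+365 (one year) → Jun 10, 2263 (430 left).
+366 (one year; includes Feb 29, 2264) → Jun 10, 2264 (64 left).
Jun has 30 days: +21 → Jul 1, 2264 (43 left).
Jul has 31 days: +31 → Aug 1, 2264 (12 left).
+12 → Aug 13, 2264.

August 13, 2264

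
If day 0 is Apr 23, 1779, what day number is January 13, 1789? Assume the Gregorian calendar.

Apr 23, 1779 → Apr 23, 1780: 366 days (Feb 29, 1780 is in that span).
Apr 23, 1780 → Apr 23, 1781: 365 days.
Apr 23, 1781 → Apr 23, 1782: 365 days.
Apr 23, 1782 → Apr 23, 1783: 365 days.
Apr 23, 1783 → Apr 23, 1784: 366 days (Feb 29, 1784 is in that span).
Apr 23, 1784 → Apr 23, 1785: 365 days.
Apr 23, 1785 → Apr 23, 1786: 365 days.
Apr 23, 1786 → Apr 23, 1787: 365 days.
Apr 23, 1787 → Apr 23, 1788: 366 days (Feb 29, 1788 is in that span).
Apr 23, 1788 → May 23, 1788: 30 days (April has 30).
May 23, 1788 → Jun 23, 1788: 31 days (May has 31).
Jun 23, 1788 → Jul 23, 1788: 30 days (June has 30).
Jul 23, 1788 → Aug 23, 1788: 31 days (July has 31).
Aug 23, 1788 → Sep 23, 1788: 31 days (August has 31).
Sep 23, 1788 → Oct 23, 1788: 30 days (September has 30).
Oct 23, 1788 → Nov 23, 1788: 31 days (October has 31).
Nov 23, 1788 → Dec 23, 1788: 30 days (November has 30).
Dec 23, 1788 → Jan 13, 1789: 21 days.
Total: 3553 days.

3553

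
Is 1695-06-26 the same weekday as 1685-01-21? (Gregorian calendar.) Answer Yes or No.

From Jan 21, 1685 to Jun 26, 1695 is 3808 days.
3808 mod 7 = 0, so they are the same weekday.
(Jan 21, 1685 is a Sunday; Jun 26, 1695 is a Sunday.)

Yes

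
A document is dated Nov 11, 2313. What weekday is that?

Doomsday rule: the anchor day for the 2300s is Wednesday. For year 13: 13÷12 = 1 r 1, and 1÷4 = 0, so 1+1+0 = 2.
Wednesday + 2 ≡ Friday — that's 2313's doomsday.
In November the doomsday date is Nov 7.
Nov 11 is 4 days after Nov 7; 4 mod 7 = 4, so Friday + 4 = Tuesday.

Tuesday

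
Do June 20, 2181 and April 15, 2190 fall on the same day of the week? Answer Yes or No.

No

From Jun 20, 2181 to Apr 15, 2190 is 3221 days.
3221 mod 7 = 1, so they are different weekdays.
(Jun 20, 2181 is a Wednesday; Apr 15, 2190 is a Thursday.)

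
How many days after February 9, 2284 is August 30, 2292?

Feb 9, 2284 → Feb 9, 2285: 366 days (Feb 29, 2284 is in that span).
Feb 9, 2285 → Feb 9, 2286: 365 days.
Feb 9, 2286 → Feb 9, 2287: 365 days.
Feb 9, 2287 → Feb 9, 2288: 365 days.
Feb 9, 2288 → Feb 9, 2289: 366 days (Feb 29, 2288 is in that span).
Feb 9, 2289 → Feb 9, 2290: 365 days.
Feb 9, 2290 → Feb 9, 2291: 365 days.
Feb 9, 2291 → Feb 9, 2292: 365 days.
Feb 9, 2292 → Mar 9, 2292: 29 days (February has 29).
Mar 9, 2292 → Apr 9, 2292: 31 days (March has 31).
Apr 9, 2292 → May 9, 2292: 30 days (April has 30).
May 9, 2292 → Jun 9, 2292: 31 days (May has 31).
Jun 9, 2292 → Jul 9, 2292: 30 days (June has 30).
Jul 9, 2292 → Aug 9, 2292: 31 days (July has 31).
Aug 9, 2292 → Aug 30, 2292: 21 days.
Total: 3125 days.

3125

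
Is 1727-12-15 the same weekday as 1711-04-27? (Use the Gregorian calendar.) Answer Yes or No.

Yes

From Apr 27, 1711 to Dec 15, 1727 is 6076 days.
6076 mod 7 = 0, so they are the same weekday.
(Apr 27, 1711 is a Monday; Dec 15, 1727 is a Monday.)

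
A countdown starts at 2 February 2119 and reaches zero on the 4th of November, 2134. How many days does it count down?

5754

Feb 2, 2119 → Feb 2, 2120: 365 days.
Feb 2, 2120 → Feb 2, 2121: 366 days (Feb 29, 2120 is in that span).
Feb 2, 2121 → Feb 2, 2122: 365 days.
Feb 2, 2122 → Feb 2, 2123: 365 days.
Feb 2, 2123 → Feb 2, 2124: 365 days.
Feb 2, 2124 → Feb 2, 2125: 366 days (Feb 29, 2124 is in that span).
Feb 2, 2125 → Feb 2, 2126: 365 days.
Feb 2, 2126 → Feb 2, 2127: 365 days.
Feb 2, 2127 → Feb 2, 2128: 365 days.
Feb 2, 2128 → Feb 2, 2129: 366 days (Feb 29, 2128 is in that span).
Feb 2, 2129 → Feb 2, 2130: 365 days.
Feb 2, 2130 → Feb 2, 2131: 365 days.
Feb 2, 2131 → Feb 2, 2132: 365 days.
Feb 2, 2132 → Feb 2, 2133: 366 days (Feb 29, 2132 is in that span).
Feb 2, 2133 → Feb 2, 2134: 365 days.
Feb 2, 2134 → Mar 2, 2134: 28 days (February has 28).
Mar 2, 2134 → Apr 2, 2134: 31 days (March has 31).
Apr 2, 2134 → May 2, 2134: 30 days (April has 30).
May 2, 2134 → Jun 2, 2134: 31 days (May has 31).
Jun 2, 2134 → Jul 2, 2134: 30 days (June has 30).
Jul 2, 2134 → Aug 2, 2134: 31 days (July has 31).
Aug 2, 2134 → Sep 2, 2134: 31 days (August has 31).
Sep 2, 2134 → Oct 2, 2134: 30 days (September has 30).
Oct 2, 2134 → Nov 2, 2134: 31 days (October has 31).
Nov 2, 2134 → Nov 4, 2134: 2 days.
Total: 5754 days.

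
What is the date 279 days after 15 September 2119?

Sep has 30 days: +16 → Oct 1, 2119 (263 left).
Oct has 31 days: +31 → Nov 1, 2119 (232 left).
Nov has 30 days: +30 → Dec 1, 2119 (202 left).
Dec has 31 days: +31 → Jan 1, 2120 (171 left).
Jan has 31 days: +31 → Feb 1, 2120 (140 left).
Feb has 29 days: +29 → Mar 1, 2120 (111 left).
Mar has 31 days: +31 → Apr 1, 2120 (80 left).
Apr has 30 days: +30 → May 1, 2120 (50 left).
May has 31 days: +31 → Jun 1, 2120 (19 left).
+19 → Jun 20, 2120.

June 20, 2120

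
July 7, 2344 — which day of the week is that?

Doomsday rule: the anchor day for the 2300s is Wednesday. For year 44: 44÷12 = 3 r 8, and 8÷4 = 2, so 3+8+2 = 13.
Wednesday + 13 ≡ Tuesday — that's 2344's doomsday.
In July the doomsday date is Jul 11.
Jul 7 is 4 days before Jul 11; 4 mod 7 = 4, so Tuesday − 4 = Friday.

Friday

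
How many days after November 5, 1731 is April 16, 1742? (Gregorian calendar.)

3815

Nov 5, 1731 → Nov 5, 1732: 366 days (Feb 29, 1732 is in that span).
Nov 5, 1732 → Nov 5, 1733: 365 days.
Nov 5, 1733 → Nov 5, 1734: 365 days.
Nov 5, 1734 → Nov 5, 1735: 365 days.
Nov 5, 1735 → Nov 5, 1736: 366 days (Feb 29, 1736 is in that span).
Nov 5, 1736 → Nov 5, 1737: 365 days.
Nov 5, 1737 → Nov 5, 1738: 365 days.
Nov 5, 1738 → Nov 5, 1739: 365 days.
Nov 5, 1739 → Nov 5, 1740: 366 days (Feb 29, 1740 is in that span).
Nov 5, 1740 → Nov 5, 1741: 365 days.
Nov 5, 1741 → Dec 5, 1741: 30 days (November has 30).
Dec 5, 1741 → Jan 5, 1742: 31 days (December has 31).
Jan 5, 1742 → Feb 5, 1742: 31 days (January has 31).
Feb 5, 1742 → Mar 5, 1742: 28 days (February has 28).
Mar 5, 1742 → Apr 5, 1742: 31 days (March has 31).
Apr 5, 1742 → Apr 16, 1742: 11 days.
Total: 3815 days.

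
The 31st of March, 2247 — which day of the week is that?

Doomsday rule: the anchor day for the 2200s is Friday. For year 47: 47÷12 = 3 r 11, and 11÷4 = 2, so 3+11+2 = 16.
Friday + 16 ≡ Sunday — that's 2247's doomsday.
In March the doomsday date is Mar 14.
Mar 31 is 17 days after Mar 14; 17 mod 7 = 3, so Sunday + 3 = Wednesday.

Wednesday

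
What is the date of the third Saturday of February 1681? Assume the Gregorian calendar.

February 15, 1681

February 1, 1681 is a Saturday.
The first Saturday is therefore February 1 (same day).
The third Saturday is 1 + 2×7 = February 15.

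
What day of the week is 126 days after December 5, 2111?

Saturday

Dec 5, 2111 is a Saturday.
126 mod 7 = 0, so 126 days after a Saturday is Saturday + 0 = Saturday.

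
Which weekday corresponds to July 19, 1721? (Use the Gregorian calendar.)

Doomsday rule: the anchor day for the 1700s is Sunday. For year 21: 21÷12 = 1 r 9, and 9÷4 = 2, so 1+9+2 = 12.
Sunday + 12 ≡ Friday — that's 1721's doomsday.
In July the doomsday date is Jul 11.
Jul 19 is 8 days after Jul 11; 8 mod 7 = 1, so Friday + 1 = Saturday.

Saturday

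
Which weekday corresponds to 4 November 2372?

Doomsday rule: the anchor day for the 2300s is Wednesday. For year 72: 72÷12 = 6 r 0, and 0÷4 = 0, so 6+0+0 = 6.
Wednesday + 6 ≡ Tuesday — that's 2372's doomsday.
In November the doomsday date is Nov 7.
Nov 4 is 3 days before Nov 7; 3 mod 7 = 3, so Tuesday − 3 = Saturday.

Saturday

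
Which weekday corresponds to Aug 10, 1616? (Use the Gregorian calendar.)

Doomsday rule: the anchor day for the 1600s is Tuesday. For year 16: 16÷12 = 1 r 4, and 4÷4 = 1, so 1+4+1 = 6.
Tuesday + 6 ≡ Monday — that's 1616's doomsday.
In August the doomsday date is Aug 8.
Aug 10 is 2 days after Aug 8; 2 mod 7 = 2, so Monday + 2 = Wednesday.

Wednesday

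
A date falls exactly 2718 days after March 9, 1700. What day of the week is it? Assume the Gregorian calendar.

First find the weekday of Mar 9, 1700. Doomsday rule: the anchor day for the 1700s is Sunday. For year 00: 0÷12 = 0 r 0, and 0÷4 = 0, so 0+0+0 = 0.
Sunday + 0 ≡ Sunday — that's 1700's doomsday.
In March the doomsday date is Mar 14.
Mar 9 is 5 days before Mar 14; 5 mod 7 = 5, so Sunday − 5 = Tuesday.
2718 mod 7 = 2, so 2718 days after a Tuesday is Tuesday + 2 = Thursday.

Thursday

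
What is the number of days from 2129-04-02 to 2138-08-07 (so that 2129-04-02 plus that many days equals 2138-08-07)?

Apr 2, 2129 → Apr 2, 2130: 365 days.
Apr 2, 2130 → Apr 2, 2131: 365 days.
Apr 2, 2131 → Apr 2, 2132: 366 days (Feb 29, 2132 is in that span).
Apr 2, 2132 → Apr 2, 2133: 365 days.
Apr 2, 2133 → Apr 2, 2134: 365 days.
Apr 2, 2134 → Apr 2, 2135: 365 days.
Apr 2, 2135 → Apr 2, 2136: 366 days (Feb 29, 2136 is in that span).
Apr 2, 2136 → Apr 2, 2137: 365 days.
Apr 2, 2137 → Apr 2, 2138: 365 days.
Apr 2, 2138 → May 2, 2138: 30 days (April has 30).
May 2, 2138 → Jun 2, 2138: 31 days (May has 31).
Jun 2, 2138 → Jul 2, 2138: 30 days (June has 30).
Jul 2, 2138 → Aug 2, 2138: 31 days (July has 31).
Aug 2, 2138 → Aug 7, 2138: 5 days.
Total: 3414 days.

3414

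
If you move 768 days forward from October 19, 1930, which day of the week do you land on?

Friday

Oct 19, 1930 is a Sunday.
768 mod 7 = 5, so 768 days after a Sunday is Sunday + 5 = Friday.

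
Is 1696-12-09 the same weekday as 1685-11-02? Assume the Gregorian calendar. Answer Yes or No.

No

From Nov 2, 1685 to Dec 9, 1696 is 4055 days.
4055 mod 7 = 2, so they are different weekdays.
(Nov 2, 1685 is a Friday; Dec 9, 1696 is a Sunday.)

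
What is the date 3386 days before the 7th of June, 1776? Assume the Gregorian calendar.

March 1, 1767

−366 (one year; includes Feb 29, 1776) → Jun 7, 1775 (3020 left).
−365 (one year) → Jun 7, 1774 (2655 left).
−365 (one year) → Jun 7, 1773 (2290 left).
−365 (one year) → Jun 7, 1772 (1925 left).
−366 (one year; includes Feb 29, 1772) → Jun 7, 1771 (1559 left).
−365 (one year) → Jun 7, 1770 (1194 left).
−365 (one year) → Jun 7, 1769 (829 left).
−365 (one year) → Jun 7, 1768 (464 left).
−366 (one year; includes Feb 29, 1768) → Jun 7, 1767 (98 left).
−7 → May 31, 1767 (end of May, 31 days; 91 left).
−31 → Apr 30, 1767 (end of Apr, 30 days; 60 left).
−30 → Mar 31, 1767 (end of Mar, 31 days; 30 left).
−30 → Mar 1, 1767.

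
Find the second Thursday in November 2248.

November 9, 2248

November 1, 2248 is a Wednesday.
The first Thursday is therefore November 2 (1 days later).
The second Thursday is 2 + 1×7 = November 9.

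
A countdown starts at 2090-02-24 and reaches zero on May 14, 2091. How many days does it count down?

444

Feb 24, 2090 → Feb 24, 2091: 365 days.
Feb 24, 2091 → Mar 24, 2091: 28 days (February has 28).
Mar 24, 2091 → Apr 24, 2091: 31 days (March has 31).
Apr 24, 2091 → May 14, 2091: 20 days.
Total: 444 days.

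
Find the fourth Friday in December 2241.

December 24, 2241

December 1, 2241 is a Wednesday.
The first Friday is therefore December 3 (2 days later).
The fourth Friday is 3 + 3×7 = December 24.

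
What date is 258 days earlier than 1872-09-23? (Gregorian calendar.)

−23 → Aug 31, 1872 (end of Aug, 31 days; 235 left).
−31 → Jul 31, 1872 (end of Jul, 31 days; 204 left).
−31 → Jun 30, 1872 (end of Jun, 30 days; 173 left).
−30 → May 31, 1872 (end of May, 31 days; 143 left).
−31 → Apr 30, 1872 (end of Apr, 30 days; 112 left).
−30 → Mar 31, 1872 (end of Mar, 31 days; 82 left).
−31 → Feb 29, 1872 (end of Feb, 29 days; 51 left).
−29 → Jan 31, 1872 (end of Jan, 31 days; 22 left).
−22 → Jan 9, 1872.

January 9, 1872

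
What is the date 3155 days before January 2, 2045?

−366 (one year; includes Feb 29, 2044) → Jan 2, 2044 (2789 left).
−365 (one year) → Jan 2, 2043 (2424 left).
−365 (one year) → Jan 2, 2042 (2059 left).
−365 (one year) → Jan 2, 2041 (1694 left).
−366 (one year; includes Feb 29, 2040) → Jan 2, 2040 (1328 left).
−365 (one year) → Jan 2, 2039 (963 left).
−365 (one year) → Jan 2, 2038 (598 left).
−365 (one year) → Jan 2, 2037 (233 left).
−2 → Dec 31, 2036 (end of Dec, 31 days; 231 left).
−31 → Nov 30, 2036 (end of Nov, 30 days; 200 left).
−30 → Oct 31, 2036 (end of Oct, 31 days; 170 left).
−31 → Sep 30, 2036 (end of Sep, 30 days; 139 left).
−30 → Aug 31, 2036 (end of Aug, 31 days; 109 left).
−31 → Jul 31, 2036 (end of Jul, 31 days; 78 left).
−31 → Jun 30, 2036 (end of Jun, 30 days; 47 left).
−30 → May 31, 2036 (end of May, 31 days; 17 left).
−17 → May 14, 2036.

May 14, 2036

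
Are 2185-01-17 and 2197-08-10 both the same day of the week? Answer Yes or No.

No

From Jan 17, 2185 to Aug 10, 2197 is 4588 days.
4588 mod 7 = 3, so they are different weekdays.
(Jan 17, 2185 is a Monday; Aug 10, 2197 is a Thursday.)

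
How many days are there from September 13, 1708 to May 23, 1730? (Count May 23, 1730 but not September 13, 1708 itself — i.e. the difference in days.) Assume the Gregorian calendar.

7922

Sep 13, 1708 → Sep 13, 1709: 365 days.
Sep 13, 1709 → Sep 13, 1710: 365 days.
Sep 13, 1710 → Sep 13, 1711: 365 days.
Sep 13, 1711 → Sep 13, 1712: 366 days (Feb 29, 1712 is in that span).
Sep 13, 1712 → Sep 13, 1713: 365 days.
Sep 13, 1713 → Sep 13, 1714: 365 days.
Sep 13, 1714 → Sep 13, 1715: 365 days.
Sep 13, 1715 → Sep 13, 1716: 366 days (Feb 29, 1716 is in that span).
Sep 13, 1716 → Sep 13, 1717: 365 days.
Sep 13, 1717 → Sep 13, 1718: 365 days.
Sep 13, 1718 → Sep 13, 1719: 365 days.
Sep 13, 1719 → Sep 13, 1720: 366 days (Feb 29, 1720 is in that span).
Sep 13, 1720 → Sep 13, 1721: 365 days.
Sep 13, 1721 → Sep 13, 1722: 365 days.
Sep 13, 1722 → Sep 13, 1723: 365 days.
Sep 13, 1723 → Sep 13, 1724: 366 days (Feb 29, 1724 is in that span).
Sep 13, 1724 → Sep 13, 1725: 365 days.
Sep 13, 1725 → Sep 13, 1726: 365 days.
Sep 13, 1726 → Sep 13, 1727: 365 days.
Sep 13, 1727 → Sep 13, 1728: 366 days (Feb 29, 1728 is in that span).
Sep 13, 1728 → Sep 13, 1729: 365 days.
Sep 13, 1729 → Oct 13, 1729: 30 days (September has 30).
Oct 13, 1729 → Nov 13, 1729: 31 days (October has 31).
Nov 13, 1729 → Dec 13, 1729: 30 days (November has 30).
Dec 13, 1729 → Jan 13, 1730: 31 days (December has 31).
Jan 13, 1730 → Feb 13, 1730: 31 days (January has 31).
Feb 13, 1730 → Mar 13, 1730: 28 days (February has 28).
Mar 13, 1730 → Apr 13, 1730: 31 days (March has 31).
Apr 13, 1730 → May 13, 1730: 30 days (April has 30).
May 13, 1730 → May 23, 1730: 10 days.
Total: 7922 days.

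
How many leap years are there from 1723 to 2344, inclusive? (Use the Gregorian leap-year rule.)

151

Multiples of 4 in [1723,2344]: 156.
Of those, multiples of 100: 6 (not leap unless ÷400).
Multiples of 400: 1.
Leap years = 156 − 6 + 1 = 151.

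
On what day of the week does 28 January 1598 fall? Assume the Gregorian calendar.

Wednesday

Doomsday rule: the anchor day for the 1500s is Wednesday. For year 98: 98÷12 = 8 r 2, and 2÷4 = 0, so 8+2+0 = 10.
Wednesday + 10 ≡ Saturday — that's 1598's doomsday.
In January the doomsday date is Jan 3 (1598 is not a leap year).
Jan 28 is 25 days after Jan 3; 25 mod 7 = 4, so Saturday + 4 = Wednesday.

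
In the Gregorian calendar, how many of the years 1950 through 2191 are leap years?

59

Multiples of 4 in [1950,2191]: 60.
Of those, multiples of 100: 2 (not leap unless ÷400).
Multiples of 400: 1.
Leap years = 60 − 2 + 1 = 59.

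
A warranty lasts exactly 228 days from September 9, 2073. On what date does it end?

April 25, 2074

Sep has 30 days: +22 → Oct 1, 2073 (206 left).
Oct has 31 days: +31 → Nov 1, 2073 (175 left).
Nov has 30 days: +30 → Dec 1, 2073 (145 left).
Dec has 31 days: +31 → Jan 1, 2074 (114 left).
Jan has 31 days: +31 → Feb 1, 2074 (83 left).
Feb has 28 days: +28 → Mar 1, 2074 (55 left).
Mar has 31 days: +31 → Apr 1, 2074 (24 left).
+24 → Apr 25, 2074.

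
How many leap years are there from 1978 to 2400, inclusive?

Multiples of 4 in [1978,2400]: 106.
Of those, multiples of 100: 5 (not leap unless ÷400).
Multiples of 400: 2.
Leap years = 106 − 5 + 2 = 103.

103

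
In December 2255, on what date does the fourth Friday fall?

December 1, 2255 is a Saturday.
The first Friday is therefore December 7 (6 days later).
The fourth Friday is 7 + 3×7 = December 28.

December 28, 2255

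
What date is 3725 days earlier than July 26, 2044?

May 15, 2034

−366 (one year; includes Feb 29, 2044) → Jul 26, 2043 (3359 left).
−365 (one year) → Jul 26, 2042 (2994 left).
−365 (one year) → Jul 26, 2041 (2629 left).
−365 (one year) → Jul 26, 2040 (2264 left).
−366 (one year; includes Feb 29, 2040) → Jul 26, 2039 (1898 left).
−365 (one year) → Jul 26, 2038 (1533 left).
−365 (one year) → Jul 26, 2037 (1168 left).
−365 (one year) → Jul 26, 2036 (803 left).
−366 (one year; includes Feb 29, 2036) → Jul 26, 2035 (437 left).
−365 (one year) → Jul 26, 2034 (72 left).
−26 → Jun 30, 2034 (end of Jun, 30 days; 46 left).
−30 → May 31, 2034 (end of May, 31 days; 16 left).
−16 → May 15, 2034.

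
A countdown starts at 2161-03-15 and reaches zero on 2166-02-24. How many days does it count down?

Mar 15, 2161 → Mar 15, 2162: 365 days.
Mar 15, 2162 → Mar 15, 2163: 365 days.
Mar 15, 2163 → Mar 15, 2164: 366 days (Feb 29, 2164 is in that span).
Mar 15, 2164 → Mar 15, 2165: 365 days.
Mar 15, 2165 → Apr 15, 2165: 31 days (March has 31).
Apr 15, 2165 → May 15, 2165: 30 days (April has 30).
May 15, 2165 → Jun 15, 2165: 31 days (May has 31).
Jun 15, 2165 → Jul 15, 2165: 30 days (June has 30).
Jul 15, 2165 → Aug 15, 2165: 31 days (July has 31).
Aug 15, 2165 → Sep 15, 2165: 31 days (August has 31).
Sep 15, 2165 → Oct 15, 2165: 30 days (September has 30).
Oct 15, 2165 → Nov 15, 2165: 31 days (October has 31).
Nov 15, 2165 → Dec 15, 2165: 30 days (November has 30).
Dec 15, 2165 → Jan 15, 2166: 31 days (December has 31).
Jan 15, 2166 → Feb 15, 2166: 31 days (January has 31).
Feb 15, 2166 → Feb 24, 2166: 9 days.
Total: 1807 days.

1807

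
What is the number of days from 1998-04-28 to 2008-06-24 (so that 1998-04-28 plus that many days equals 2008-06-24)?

Apr 28, 1998 → Apr 28, 1999: 365 days.
Apr 28, 1999 → Apr 28, 2000: 366 days (Feb 29, 2000 is in that span).
Apr 28, 2000 → Apr 28, 2001: 365 days.
Apr 28, 2001 → Apr 28, 2002: 365 days.
Apr 28, 2002 → Apr 28, 2003: 365 days.
Apr 28, 2003 → Apr 28, 2004: 366 days (Feb 29, 2004 is in that span).
Apr 28, 2004 → Apr 28, 2005: 365 days.
Apr 28, 2005 → Apr 28, 2006: 365 days.
Apr 28, 2006 → Apr 28, 2007: 365 days.
Apr 28, 2007 → Apr 28, 2008: 366 days (Feb 29, 2008 is in that span).
Apr 28, 2008 → May 28, 2008: 30 days (April has 30).
May 28, 2008 → Jun 24, 2008: 27 days.
Total: 3710 days.

3710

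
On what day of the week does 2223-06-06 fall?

Friday

Doomsday rule: the anchor day for the 2200s is Friday. For year 23: 23÷12 = 1 r 11, and 11÷4 = 2, so 1+11+2 = 14.
Friday + 14 ≡ Friday — that's 2223's doomsday.
In June the doomsday date is Jun 6.
Jun 6 is the doomsday itself: Friday.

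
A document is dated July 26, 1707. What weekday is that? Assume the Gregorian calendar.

Tuesday

Doomsday rule: the anchor day for the 1700s is Sunday. For year 07: 7÷12 = 0 r 7, and 7÷4 = 1, so 0+7+1 = 8.
Sunday + 8 ≡ Monday — that's 1707's doomsday.
In July the doomsday date is Jul 11.
Jul 26 is 15 days after Jul 11; 15 mod 7 = 1, so Monday + 1 = Tuesday.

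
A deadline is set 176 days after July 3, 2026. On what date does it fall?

December 26, 2026

Jul has 31 days: +29 → Aug 1, 2026 (147 left).
Aug has 31 days: +31 → Sep 1, 2026 (116 left).
Sep has 30 days: +30 → Oct 1, 2026 (86 left).
Oct has 31 days: +31 → Nov 1, 2026 (55 left).
Nov has 30 days: +30 → Dec 1, 2026 (25 left).
+25 → Dec 26, 2026.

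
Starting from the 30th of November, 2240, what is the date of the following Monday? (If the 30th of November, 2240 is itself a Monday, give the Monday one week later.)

December 7, 2240

Nov 30, 2240 is a Monday.
From Monday to the next Monday is 7 days.
Nov 30, 2240 + 7 = Dec 7, 2240.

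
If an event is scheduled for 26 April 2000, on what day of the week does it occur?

Wednesday

Doomsday rule: the anchor day for the 2000s is Tuesday. For year 00: 0÷12 = 0 r 0, and 0÷4 = 0, so 0+0+0 = 0.
Tuesday + 0 ≡ Tuesday — that's 2000's doomsday.
In April the doomsday date is Apr 4.
Apr 26 is 22 days after Apr 4; 22 mod 7 = 1, so Tuesday + 1 = Wednesday.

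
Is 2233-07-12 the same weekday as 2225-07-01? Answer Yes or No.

Yes

From Jul 1, 2225 to Jul 12, 2233 is 2933 days.
2933 mod 7 = 0, so they are the same weekday.
(Jul 1, 2225 is a Friday; Jul 12, 2233 is a Friday.)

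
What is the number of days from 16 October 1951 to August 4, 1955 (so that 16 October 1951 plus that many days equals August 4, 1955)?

1388

Oct 16, 1951 → Oct 16, 1952: 366 days (Feb 29, 1952 is in that span).
Oct 16, 1952 → Oct 16, 1953: 365 days.
Oct 16, 1953 → Oct 16, 1954: 365 days.
Oct 16, 1954 → Nov 16, 1954: 31 days (October has 31).
Nov 16, 1954 → Dec 16, 1954: 30 days (November has 30).
Dec 16, 1954 → Jan 16, 1955: 31 days (December has 31).
Jan 16, 1955 → Feb 16, 1955: 31 days (January has 31).
Feb 16, 1955 → Mar 16, 1955: 28 days (February has 28).
Mar 16, 1955 → Apr 16, 1955: 31 days (March has 31).
Apr 16, 1955 → May 16, 1955: 30 days (April has 30).
May 16, 1955 → Jun 16, 1955: 31 days (May has 31).
Jun 16, 1955 → Jul 16, 1955: 30 days (June has 30).
Jul 16, 1955 → Aug 4, 1955: 19 days.
Total: 1388 days.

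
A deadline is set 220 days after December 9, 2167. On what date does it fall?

July 16, 2168

Dec has 31 days: +23 → Jan 1, 2168 (197 left).
Jan has 31 days: +31 → Feb 1, 2168 (166 left).
Feb has 29 days: +29 → Mar 1, 2168 (137 left).
Mar has 31 days: +31 → Apr 1, 2168 (106 left).
Apr has 30 days: +30 → May 1, 2168 (76 left).
May has 31 days: +31 → Jun 1, 2168 (45 left).
Jun has 30 days: +30 → Jul 1, 2168 (15 left).
+15 → Jul 16, 2168.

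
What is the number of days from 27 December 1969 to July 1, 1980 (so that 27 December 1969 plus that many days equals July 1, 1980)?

Dec 27, 1969 → Dec 27, 1970: 365 days.
Dec 27, 1970 → Dec 27, 1971: 365 days.
Dec 27, 1971 → Dec 27, 1972: 366 days (Feb 29, 1972 is in that span).
Dec 27, 1972 → Dec 27, 1973: 365 days.
Dec 27, 1973 → Dec 27, 1974: 365 days.
Dec 27, 1974 → Dec 27, 1975: 365 days.
Dec 27, 1975 → Dec 27, 1976: 366 days (Feb 29, 1976 is in that span).
Dec 27, 1976 → Dec 27, 1977: 365 days.
Dec 27, 1977 → Dec 27, 1978: 365 days.
Dec 27, 1978 → Dec 27, 1979: 365 days.
Dec 27, 1979 → Jan 27, 1980: 31 days (December has 31).
Jan 27, 1980 → Feb 27, 1980: 31 days (January has 31).
Feb 27, 1980 → Mar 27, 1980: 29 days (February has 29).
Mar 27, 1980 → Apr 27, 1980: 31 days (March has 31).
Apr 27, 1980 → May 27, 1980: 30 days (April has 30).
May 27, 1980 → Jun 27, 1980: 31 days (May has 31).
Jun 27, 1980 → Jul 1, 1980: 4 days.
Total: 3839 days.

3839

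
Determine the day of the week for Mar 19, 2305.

Doomsday rule: the anchor day for the 2300s is Wednesday. For year 05: 5÷12 = 0 r 5, and 5÷4 = 1, so 0+5+1 = 6.
Wednesday + 6 ≡ Tuesday — that's 2305's doomsday.
In March the doomsday date is Mar 14.
Mar 19 is 5 days after Mar 14; 5 mod 7 = 5, so Tuesday + 5 = Sunday.

Sunday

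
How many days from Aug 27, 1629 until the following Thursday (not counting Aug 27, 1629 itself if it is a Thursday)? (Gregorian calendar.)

3

Aug 27, 1629 is a Monday.
From Monday to the next Thursday is 3 days.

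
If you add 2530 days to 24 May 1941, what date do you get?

+365 (one year) → May 24, 1942 (2165 left).
+365 (one year) → May 24, 1943 (1800 left).
+366 (one year; includes Feb 29, 1944) → May 24, 1944 (1434 left).
+365 (one year) → May 24, 1945 (1069 left).
+365 (one year) → May 24, 1946 (704 left).
+365 (one year) → May 24, 1947 (339 left).
May has 31 days: +8 → Jun 1, 1947 (331 left).
Jun has 30 days: +30 → Jul 1, 1947 (301 left).
Jul has 31 days: +31 → Aug 1, 1947 (270 left).
Aug has 31 days: +31 → Sep 1, 1947 (239 left).
Sep has 30 days: +30 → Oct 1, 1947 (209 left).
Oct has 31 days: +31 → Nov 1, 1947 (178 left).
Nov has 30 days: +30 → Dec 1, 1947 (148 left).
Dec has 31 days: +31 → Jan 1, 1948 (117 left).
Jan has 31 days: +31 → Feb 1, 1948 (86 left).
Feb has 29 days: +29 → Mar 1, 1948 (57 left).
Mar has 31 days: +31 → Apr 1, 1948 (26 left).
+26 → Apr 27, 1948.

April 27, 1948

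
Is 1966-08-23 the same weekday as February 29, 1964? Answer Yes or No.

From Feb 29, 1964 to Aug 23, 1966 is 906 days.
906 mod 7 = 3, so they are different weekdays.
(Feb 29, 1964 is a Saturday; Aug 23, 1966 is a Tuesday.)

No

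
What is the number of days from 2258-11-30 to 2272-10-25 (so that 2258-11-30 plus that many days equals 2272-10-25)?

Nov 30, 2258 → Nov 30, 2259: 365 days.
Nov 30, 2259 → Nov 30, 2260: 366 days (Feb 29, 2260 is in that span).
Nov 30, 2260 → Nov 30, 2261: 365 days.
Nov 30, 2261 → Nov 30, 2262: 365 days.
Nov 30, 2262 → Nov 30, 2263: 365 days.
Nov 30, 2263 → Nov 30, 2264: 366 days (Feb 29, 2264 is in that span).
Nov 30, 2264 → Nov 30, 2265: 365 days.
Nov 30, 2265 → Nov 30, 2266: 365 days.
Nov 30, 2266 → Nov 30, 2267: 365 days.
Nov 30, 2267 → Nov 30, 2268: 366 days (Feb 29, 2268 is in that span).
Nov 30, 2268 → Nov 30, 2269: 365 days.
Nov 30, 2269 → Nov 30, 2270: 365 days.
Nov 30, 2270 → Nov 30, 2271: 365 days.
Nov 30, 2271 → Dec 30, 2271: 30 days (November has 30).
Dec 30, 2271 → Jan 30, 2272: 31 days (December has 31).
Jan 30, 2272 → Feb 29, 2272: 30 days (January has 31).
Feb 29, 2272 → Mar 29, 2272: 29 days (February has 29).
Mar 29, 2272 → Apr 29, 2272: 31 days (March has 31).
Apr 29, 2272 → May 29, 2272: 30 days (April has 30).
May 29, 2272 → Jun 29, 2272: 31 days (May has 31).
Jun 29, 2272 → Jul 29, 2272: 30 days (June has 30).
Jul 29, 2272 → Aug 29, 2272: 31 days (July has 31).
Aug 29, 2272 → Sep 29, 2272: 31 days (August has 31).
Sep 29, 2272 → Oct 25, 2272: 26 days.
Total: 5078 days.

5078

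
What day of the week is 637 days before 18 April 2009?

Saturday

First find the weekday of Apr 18, 2009. Doomsday rule: the anchor day for the 2000s is Tuesday. For year 09: 9÷12 = 0 r 9, and 9÷4 = 2, so 0+9+2 = 11.
Tuesday + 11 ≡ Saturday — that's 2009's doomsday.
In April the doomsday date is Apr 4.
Apr 18 is 14 days after Apr 4; 14 mod 7 = 0, so Saturday + 0 = Saturday.
637 mod 7 = 0, so 637 days before a Saturday is Saturday − 0 = Saturday.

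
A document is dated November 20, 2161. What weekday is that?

January 1, 2161 is a Thursday.
Jan 1, 2161 → Feb 1, 2161: 31 days (January has 31).
Feb 1, 2161 → Mar 1, 2161: 28 days (February has 28).
Mar 1, 2161 → Apr 1, 2161: 31 days (March has 31).
Apr 1, 2161 → May 1, 2161: 30 days (April has 30).
May 1, 2161 → Jun 1, 2161: 31 days (May has 31).
Jun 1, 2161 → Jul 1, 2161: 30 days (June has 30).
Jul 1, 2161 → Aug 1, 2161: 31 days (July has 31).
Aug 1, 2161 → Sep 1, 2161: 31 days (August has 31).
Sep 1, 2161 → Oct 1, 2161: 30 days (September has 30).
Oct 1, 2161 → Nov 1, 2161: 31 days (October has 31).
Nov 1, 2161 → Nov 20, 2161: 19 days.
Total: 323 days.
323 mod 7 = 1, so Thursday + 1 = Friday.

Friday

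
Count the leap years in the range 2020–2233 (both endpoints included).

Multiples of 4 in [2020,2233]: 54.
Of those, multiples of 100: 2 (not leap unless ÷400).
Multiples of 400: 0.
Leap years = 54 − 2 + 0 = 52.

52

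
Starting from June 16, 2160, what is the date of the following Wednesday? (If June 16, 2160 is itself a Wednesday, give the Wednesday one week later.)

Jun 16, 2160 is a Monday.
From Monday to the next Wednesday is 2 days.
Jun 16, 2160 + 2 = Jun 18, 2160.

June 18, 2160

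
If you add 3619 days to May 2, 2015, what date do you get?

March 29, 2025

+366 (one year; includes Feb 29, 2016) → May 2, 2016 (3253 left).
+365 (one year) → May 2, 2017 (2888 left).
+365 (one year) → May 2, 2018 (2523 left).
+365 (one year) → May 2, 2019 (2158 left).
+366 (one year; includes Feb 29, 2020) → May 2, 2020 (1792 left).
+365 (one year) → May 2, 2021 (1427 left).
+365 (one year) → May 2, 2022 (1062 left).
+365 (one year) → May 2, 2023 (697 left).
+366 (one year; includes Feb 29, 2024) → May 2, 2024 (331 left).
May has 31 days: +30 → Jun 1, 2024 (301 left).
Jun has 30 days: +30 → Jul 1, 2024 (271 left).
Jul has 31 days: +31 → Aug 1, 2024 (240 left).
Aug has 31 days: +31 → Sep 1, 2024 (209 left).
Sep has 30 days: +30 → Oct 1, 2024 (179 left).
Oct has 31 days: +31 → Nov 1, 2024 (148 left).
Nov has 30 days: +30 → Dec 1, 2024 (118 left).
Dec has 31 days: +31 → Jan 1, 2025 (87 left).
Jan has 31 days: +31 → Feb 1, 2025 (56 left).
Feb has 28 days: +28 → Mar 1, 2025 (28 left).
+28 → Mar 29, 2025.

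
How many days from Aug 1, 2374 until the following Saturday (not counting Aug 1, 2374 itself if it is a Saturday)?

2

Aug 1, 2374 is a Thursday.
From Thursday to the next Saturday is 2 days.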